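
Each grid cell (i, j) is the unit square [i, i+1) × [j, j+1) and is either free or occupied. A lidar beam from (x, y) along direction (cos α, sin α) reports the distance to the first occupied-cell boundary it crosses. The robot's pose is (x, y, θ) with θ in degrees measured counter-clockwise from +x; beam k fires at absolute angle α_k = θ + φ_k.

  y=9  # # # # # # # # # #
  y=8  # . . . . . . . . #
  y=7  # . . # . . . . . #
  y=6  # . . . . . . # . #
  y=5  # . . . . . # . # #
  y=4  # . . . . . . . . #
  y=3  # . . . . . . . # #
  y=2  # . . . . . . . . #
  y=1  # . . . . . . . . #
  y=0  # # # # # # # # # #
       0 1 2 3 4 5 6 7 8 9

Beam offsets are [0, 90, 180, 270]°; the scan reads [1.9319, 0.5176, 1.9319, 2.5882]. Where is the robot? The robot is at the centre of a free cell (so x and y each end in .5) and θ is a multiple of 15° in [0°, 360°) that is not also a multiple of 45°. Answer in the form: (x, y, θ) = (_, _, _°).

Enumerate (i+0.5, j+0.5, θ) over the 59 free cells and 16 admissible headings. For each, cast all 4 beams and compare to the given ranges.
  (3.5, 4.5, 345°): beam 1 = 4.6587 ≠ 1.9319 ✗
  (1.5, 3.5, 300°): beam 1 = 2.8868 ≠ 1.9319 ✗
  (3.5, 5.5, 300°): beam 1 = 5.1962 ≠ 1.9319 ✗
  (2.5, 4.5, 240°): beam 1 = 3.0000 ≠ 1.9319 ✗
  …
  (5.5, 8.5, 15°): r_1=1.9319, r_2=0.5176, r_3=1.9319, r_4=2.5882 — all match ✓
No second candidate reproduces the full scan.

(x, y, θ) = (5.5, 8.5, 15°)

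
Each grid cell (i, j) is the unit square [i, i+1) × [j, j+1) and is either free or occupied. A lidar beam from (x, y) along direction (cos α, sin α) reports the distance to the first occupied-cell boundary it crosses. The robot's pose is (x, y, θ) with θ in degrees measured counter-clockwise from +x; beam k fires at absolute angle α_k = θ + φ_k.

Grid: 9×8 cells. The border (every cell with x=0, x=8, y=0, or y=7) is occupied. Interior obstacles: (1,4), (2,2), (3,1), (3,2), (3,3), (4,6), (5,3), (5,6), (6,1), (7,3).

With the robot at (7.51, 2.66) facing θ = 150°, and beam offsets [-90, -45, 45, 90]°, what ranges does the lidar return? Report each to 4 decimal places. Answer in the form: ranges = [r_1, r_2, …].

beam 1: φ=-90°, α=60°
  d=(0.5000,0.8660)  start (7,2)  tX=0.9800 tY=0.3926  stride 1/|dx|=2.0000 1/|dy|=1.1547
    cross y-line → (7,3), t=0.3926 (wall)
  → r_1 = 0.3926
beam 2: φ=-45°, α=105°
  d=(-0.2588,0.9659)  start (7,2)  tX=1.9705 tY=0.3520  stride 1/|dx|=3.8637 1/|dy|=1.0353
    cross y-line → (7,3), t=0.3520 (wall)
  → r_2 = 0.3520
beam 3: φ=45°, α=195°
  d=(-0.9659,-0.2588)  start (7,2)  tX=0.5280 tY=2.5500  stride 1/|dx|=1.0353 1/|dy|=3.8637
    cross x-line → (6,2), t=0.5280
    cross x-line → (5,2), t=1.5633
    cross y-line → (5,1), t=2.5500
    cross x-line → (4,1), t=2.5985
    cross x-line → (3,1), t=3.6338 (wall)
  → r_3 = 3.6338
beam 4: φ=90°, α=240°
  d=(-0.5000,-0.8660)  start (7,2)  tX=1.0200 tY=0.7621  stride 1/|dx|=2.0000 1/|dy|=1.1547
    cross y-line → (7,1), t=0.7621
    cross x-line → (6,1), t=1.0200 (wall)
  → r_4 = 1.0200

ranges = [0.3926, 0.3520, 3.6338, 1.0200]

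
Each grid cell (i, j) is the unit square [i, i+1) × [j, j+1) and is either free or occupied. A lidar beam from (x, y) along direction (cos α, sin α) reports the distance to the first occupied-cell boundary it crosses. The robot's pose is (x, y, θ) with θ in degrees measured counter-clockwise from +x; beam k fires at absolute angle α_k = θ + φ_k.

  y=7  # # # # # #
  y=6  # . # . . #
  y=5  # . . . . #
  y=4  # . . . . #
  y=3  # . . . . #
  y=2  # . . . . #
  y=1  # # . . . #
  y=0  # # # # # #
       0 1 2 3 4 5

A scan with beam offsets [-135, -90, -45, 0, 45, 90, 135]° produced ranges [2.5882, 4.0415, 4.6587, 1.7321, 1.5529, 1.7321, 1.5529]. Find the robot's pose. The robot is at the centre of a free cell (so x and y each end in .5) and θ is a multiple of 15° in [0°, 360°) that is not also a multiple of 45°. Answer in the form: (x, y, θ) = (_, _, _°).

The pose lattice has 22·16 = 352 candidates. Test each by forward raycasting.
  (4.5, 2.5, 165°): beam 1 = 0.5774 ≠ 2.5882 ✗
  (1.5, 3.5, 330°): beam 1 = 0.5176 ≠ 2.5882 ✗
  (2.5, 4.5, 345°): beam 1 = 1.7321 ≠ 2.5882 ✗
  …
  (3.5, 5.5, 330°): r_1=2.5882, r_2=4.0415, r_3=4.6587, r_4=1.7321, r_5=1.5529, r_6=1.7321, r_7=1.5529 — all match ✓
Unique over the lattice → pose = (3.5, 5.5, 330°).

(x, y, θ) = (3.5, 5.5, 330°)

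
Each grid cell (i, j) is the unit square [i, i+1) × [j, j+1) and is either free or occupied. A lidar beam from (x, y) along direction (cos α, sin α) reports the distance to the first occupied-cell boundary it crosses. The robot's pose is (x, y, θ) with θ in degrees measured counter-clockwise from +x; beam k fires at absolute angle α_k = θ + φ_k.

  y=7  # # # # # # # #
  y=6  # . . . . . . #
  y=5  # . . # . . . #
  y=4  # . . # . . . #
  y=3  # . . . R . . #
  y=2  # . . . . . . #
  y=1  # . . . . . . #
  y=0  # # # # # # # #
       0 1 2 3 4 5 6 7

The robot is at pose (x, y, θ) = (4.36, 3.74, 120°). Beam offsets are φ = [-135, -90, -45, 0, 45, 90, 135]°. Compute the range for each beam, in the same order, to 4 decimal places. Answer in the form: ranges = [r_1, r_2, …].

beam 1: φ=-135°, α=345°
  dir = (cos 345°, sin 345°) = (0.9659, -0.2588); from cell (4,3)
  next x-line at t=0.6626, next y-line at t=2.8591; Δt_x=1.0353, Δt_y=3.8637
    x: enter (5,3) at t=0.6626
    x: enter (6,3) at t=1.6979
    x: enter (7,3) at t=2.7331 ← occupied
  → r_1 = 2.7331
beam 2: φ=-90°, α=30°
  dir = (cos 30°, sin 30°) = (0.8660, 0.5000); from cell (4,3)
  next x-line at t=0.7390, next y-line at t=0.5200; Δt_x=1.1547, Δt_y=2.0000
    y: enter (4,4) at t=0.5200
    x: enter (5,4) at t=0.7390
    x: enter (6,4) at t=1.8937
    y: enter (6,5) at t=2.5200
    x: enter (7,5) at t=3.0484 ← occupied
  → r_2 = 3.0484
beam 3: φ=-45°, α=75°
  dir = (cos 75°, sin 75°) = (0.2588, 0.9659); from cell (4,3)
  next x-line at t=2.4728, next y-line at t=0.2692; Δt_x=3.8637, Δt_y=1.0353
    y: enter (4,4) at t=0.2692
    y: enter (4,5) at t=1.3044
    y: enter (4,6) at t=2.3397
    x: enter (5,6) at t=2.4728
    y: enter (5,7) at t=3.3750 ← occupied
  → r_3 = 3.3750
beam 4: φ=0°, α=120°
  dir = (cos 120°, sin 120°) = (-0.5000, 0.8660); from cell (4,3)
  next x-line at t=0.7200, next y-line at t=0.3002; Δt_x=2.0000, Δt_y=1.1547
    y: enter (4,4) at t=0.3002
    x: enter (3,4) at t=0.7200 ← occupied
  → r_4 = 0.7200
beam 5: φ=45°, α=165°
  dir = (cos 165°, sin 165°) = (-0.9659, 0.2588); from cell (4,3)
  next x-line at t=0.3727, next y-line at t=1.0046; Δt_x=1.0353, Δt_y=3.8637
    x: enter (3,3) at t=0.3727
    y: enter (3,4) at t=1.0046 ← occupied
  → r_5 = 1.0046
beam 6: φ=90°, α=210°
  dir = (cos 210°, sin 210°) = (-0.8660, -0.5000); from cell (4,3)
  next x-line at t=0.4157, next y-line at t=1.4800; Δt_x=1.1547, Δt_y=2.0000
    x: enter (3,3) at t=0.4157
    y: enter (3,2) at t=1.4800
    x: enter (2,2) at t=1.5704
    x: enter (1,2) at t=2.7251
    y: enter (1,1) at t=3.4800
    x: enter (0,1) at t=3.8798 ← occupied
  → r_6 = 3.8798
beam 7: φ=135°, α=255°
  dir = (cos 255°, sin 255°) = (-0.2588, -0.9659); from cell (4,3)
  next x-line at t=1.3909, next y-line at t=0.7661; Δt_x=3.8637, Δt_y=1.0353
    y: enter (4,2) at t=0.7661
    x: enter (3,2) at t=1.3909
    y: enter (3,1) at t=1.8014
    y: enter (3,0) at t=2.8367 ← occupied
  → r_7 = 2.8367

ranges = [2.7331, 3.0484, 3.3750, 0.7200, 1.0046, 3.8798, 2.8367]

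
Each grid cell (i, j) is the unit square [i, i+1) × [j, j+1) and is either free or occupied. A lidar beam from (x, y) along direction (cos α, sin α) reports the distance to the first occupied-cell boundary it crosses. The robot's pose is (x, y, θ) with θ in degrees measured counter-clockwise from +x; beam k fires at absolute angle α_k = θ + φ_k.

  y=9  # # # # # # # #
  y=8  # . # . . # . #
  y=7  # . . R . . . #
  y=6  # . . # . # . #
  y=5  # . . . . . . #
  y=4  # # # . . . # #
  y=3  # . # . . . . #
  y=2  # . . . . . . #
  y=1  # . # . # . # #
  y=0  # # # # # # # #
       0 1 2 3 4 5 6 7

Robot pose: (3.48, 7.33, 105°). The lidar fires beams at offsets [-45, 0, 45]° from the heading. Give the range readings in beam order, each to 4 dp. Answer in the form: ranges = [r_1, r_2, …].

beam 1: φ=-45°, α=60°
  dir = (cos 60°, sin 60°) = (0.5000, 0.8660); from cell (3,7)
  next x-line at t=1.0400, next y-line at t=0.7736; Δt_x=2.0000, Δt_y=1.1547
    y: enter (3,8) at t=0.7736
    x: enter (4,8) at t=1.0400
    y: enter (4,9) at t=1.9283 ← occupied
  → r_1 = 1.9283
beam 2: φ=0°, α=105°
  dir = (cos 105°, sin 105°) = (-0.2588, 0.9659); from cell (3,7)
  next x-line at t=1.8546, next y-line at t=0.6936; Δt_x=3.8637, Δt_y=1.0353
    y: enter (3,8) at t=0.6936
    y: enter (3,9) at t=1.7289 ← occupied
  → r_2 = 1.7289
beam 3: φ=45°, α=150°
  dir = (cos 150°, sin 150°) = (-0.8660, 0.5000); from cell (3,7)
  next x-line at t=0.5543, next y-line at t=1.3400; Δt_x=1.1547, Δt_y=2.0000
    x: enter (2,7) at t=0.5543
    y: enter (2,8) at t=1.3400 ← occupied
  → r_3 = 1.3400

ranges = [1.9283, 1.7289, 1.3400]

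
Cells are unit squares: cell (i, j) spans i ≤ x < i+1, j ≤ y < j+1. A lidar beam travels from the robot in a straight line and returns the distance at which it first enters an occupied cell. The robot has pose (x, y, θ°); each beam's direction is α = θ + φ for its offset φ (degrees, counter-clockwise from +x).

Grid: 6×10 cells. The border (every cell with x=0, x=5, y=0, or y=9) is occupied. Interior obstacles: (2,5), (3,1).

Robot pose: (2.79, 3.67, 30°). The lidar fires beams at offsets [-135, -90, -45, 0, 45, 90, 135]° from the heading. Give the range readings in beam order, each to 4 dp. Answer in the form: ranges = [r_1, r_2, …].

beam 1: φ=-135°, α=255°
  direction (-0.2588, -0.9659); cell (2,3); t to first gridline: x 3.0523, y 0.6936 (then +3.8637 / +1.0353)
    (2,2) via y @ 0.6936
    (2,1) via y @ 1.7289
    (2,0) via y @ 2.7642  # hit
  → r_1 = 2.7642
beam 2: φ=-90°, α=300°
  direction (0.5000, -0.8660); cell (2,3); t to first gridline: x 0.4200, y 0.7736 (then +2.0000 / +1.1547)
    (3,3) via x @ 0.4200
    (3,2) via y @ 0.7736
    (3,1) via y @ 1.9283  # hit
  → r_2 = 1.9283
beam 3: φ=-45°, α=345°
  direction (0.9659, -0.2588); cell (2,3); t to first gridline: x 0.2174, y 2.5887 (then +1.0353 / +3.8637)
    (3,3) via x @ 0.2174
    (4,3) via x @ 1.2527
    (5,3) via x @ 2.2880  # hit
  → r_3 = 2.2880
beam 4: φ=0°, α=30°
  direction (0.8660, 0.5000); cell (2,3); t to first gridline: x 0.2425, y 0.6600 (then +1.1547 / +2.0000)
    (3,3) via x @ 0.2425
    (3,4) via y @ 0.6600
    (4,4) via x @ 1.3972
    (5,4) via x @ 2.5519  # hit
  → r_4 = 2.5519
beam 5: φ=45°, α=75°
  direction (0.2588, 0.9659); cell (2,3); t to first gridline: x 0.8114, y 0.3416 (then +3.8637 / +1.0353)
    (2,4) via y @ 0.3416
    (3,4) via x @ 0.8114
    (3,5) via y @ 1.3769
    (3,6) via y @ 2.4122
    (3,7) via y @ 3.4475
    (3,8) via y @ 4.4827
    (4,8) via x @ 4.6751
    (4,9) via y @ 5.5180  # hit
  → r_5 = 5.5180
beam 6: φ=90°, α=120°
  direction (-0.5000, 0.8660); cell (2,3); t to first gridline: x 1.5800, y 0.3811 (then +2.0000 / +1.1547)
    (2,4) via y @ 0.3811
    (2,5) via y @ 1.5358  # hit
  → r_6 = 1.5358
beam 7: φ=135°, α=165°
  direction (-0.9659, 0.2588); cell (2,3); t to first gridline: x 0.8179, y 1.2750 (then +1.0353 / +3.8637)
    (1,3) via x @ 0.8179
    (1,4) via y @ 1.2750
    (0,4) via x @ 1.8531  # hit
  → r_7 = 1.8531

ranges = [2.7642, 1.9283, 2.2880, 2.5519, 5.5180, 1.5358, 1.8531]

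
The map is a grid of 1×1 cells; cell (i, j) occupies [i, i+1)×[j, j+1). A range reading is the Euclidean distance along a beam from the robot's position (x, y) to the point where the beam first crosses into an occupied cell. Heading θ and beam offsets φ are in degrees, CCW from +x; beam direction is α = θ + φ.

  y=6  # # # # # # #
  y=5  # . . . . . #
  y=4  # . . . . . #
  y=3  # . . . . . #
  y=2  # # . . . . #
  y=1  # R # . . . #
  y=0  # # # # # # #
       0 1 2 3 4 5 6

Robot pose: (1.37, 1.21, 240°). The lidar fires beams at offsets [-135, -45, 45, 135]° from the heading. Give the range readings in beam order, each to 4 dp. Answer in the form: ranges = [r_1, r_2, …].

beam 1: φ=-135°, α=105°
  cosα=-0.2588 sinα=0.9659 | (1,1) | tMaxX 1.4296 tMaxY 0.8179 | tΔX 3.8637 tΔY 1.0353
    t=0.8179 [y] (1,2) — stop
  → r_1 = 0.8179
beam 2: φ=-45°, α=195°
  cosα=-0.9659 sinα=-0.2588 | (1,1) | tMaxX 0.3831 tMaxY 0.8114 | tΔX 1.0353 tΔY 3.8637
    t=0.3831 [x] (0,1) — stop
  → r_2 = 0.3831
beam 3: φ=45°, α=285°
  cosα=0.2588 sinα=-0.9659 | (1,1) | tMaxX 2.4341 tMaxY 0.2174 | tΔX 3.8637 tΔY 1.0353
    t=0.2174 [y] (1,0) — stop
  → r_3 = 0.2174
beam 4: φ=135°, α=15°
  cosα=0.9659 sinα=0.2588 | (1,1) | tMaxX 0.6522 tMaxY 3.0523 | tΔX 1.0353 tΔY 3.8637
    t=0.6522 [x] (2,1) — stop
  → r_4 = 0.6522

ranges = [0.8179, 0.3831, 0.2174, 0.6522]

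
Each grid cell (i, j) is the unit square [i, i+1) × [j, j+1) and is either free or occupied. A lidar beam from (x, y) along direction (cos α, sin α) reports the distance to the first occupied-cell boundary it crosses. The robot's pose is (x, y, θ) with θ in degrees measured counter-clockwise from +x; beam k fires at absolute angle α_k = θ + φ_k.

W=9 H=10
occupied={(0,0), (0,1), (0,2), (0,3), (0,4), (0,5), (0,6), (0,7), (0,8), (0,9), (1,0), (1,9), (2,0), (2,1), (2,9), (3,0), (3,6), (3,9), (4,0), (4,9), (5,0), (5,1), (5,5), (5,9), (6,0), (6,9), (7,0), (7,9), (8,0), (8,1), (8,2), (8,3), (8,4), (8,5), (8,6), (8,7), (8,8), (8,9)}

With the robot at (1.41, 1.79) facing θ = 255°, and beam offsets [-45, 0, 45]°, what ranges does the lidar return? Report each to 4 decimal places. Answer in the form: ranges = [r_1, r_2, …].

ranges = [0.4734, 0.8179, 0.9122]

beam 1: φ=-45°, α=210°
  direction (-0.8660, -0.5000); cell (1,1); t to first gridline: x 0.4734, y 1.5800 (then +1.1547 / +2.0000)
    (0,1) via x @ 0.4734  # hit
  → r_1 = 0.4734
beam 2: φ=0°, α=255°
  direction (-0.2588, -0.9659); cell (1,1); t to first gridline: x 1.5841, y 0.8179 (then +3.8637 / +1.0353)
    (1,0) via y @ 0.8179  # hit
  → r_2 = 0.8179
beam 3: φ=45°, α=300°
  direction (0.5000, -0.8660); cell (1,1); t to first gridline: x 1.1800, y 0.9122 (then +2.0000 / +1.1547)
    (1,0) via y @ 0.9122  # hit
  → r_3 = 0.9122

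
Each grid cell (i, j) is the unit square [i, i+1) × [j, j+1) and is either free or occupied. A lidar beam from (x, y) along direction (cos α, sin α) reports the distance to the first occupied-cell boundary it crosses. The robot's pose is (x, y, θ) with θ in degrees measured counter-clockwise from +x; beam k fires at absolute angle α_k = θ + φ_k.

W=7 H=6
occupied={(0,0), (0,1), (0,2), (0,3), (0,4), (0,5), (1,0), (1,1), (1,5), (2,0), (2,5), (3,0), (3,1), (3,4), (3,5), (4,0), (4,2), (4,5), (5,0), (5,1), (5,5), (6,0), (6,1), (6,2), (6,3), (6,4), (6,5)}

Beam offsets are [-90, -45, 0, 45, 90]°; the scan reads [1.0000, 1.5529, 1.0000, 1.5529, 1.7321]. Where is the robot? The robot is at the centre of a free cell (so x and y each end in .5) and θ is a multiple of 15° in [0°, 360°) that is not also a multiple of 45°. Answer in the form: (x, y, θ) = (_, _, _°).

(x, y, θ) = (2.5, 2.5, 330°)

Candidates: 15 free-cell centres × 16 headings = 240 poses. Raycast each; keep the one whose scan matches to 4 dp.
  (4.5, 1.5, 75°): beam 1 = 0.5176 ≠ 1.0000 ✗
  (5.5, 4.5, 105°): beam 1 = 0.5176 ≠ 1.0000 ✗
  (4.5, 4.5, 195°): beam 1 = 0.5176 ≠ 1.0000 ✗
  (5.5, 4.5, 120°): beam 1 = 0.5774 ≠ 1.0000 ✗
  (2.5, 1.5, 60°): beam 1 = 0.5774 ≠ 1.0000 ✗
  …
  (2.5, 2.5, 330°): r_1=1.0000, r_2=1.5529, r_3=1.0000, r_4=1.5529, r_5=1.7321 — all match ✓
No second candidate reproduces the full scan.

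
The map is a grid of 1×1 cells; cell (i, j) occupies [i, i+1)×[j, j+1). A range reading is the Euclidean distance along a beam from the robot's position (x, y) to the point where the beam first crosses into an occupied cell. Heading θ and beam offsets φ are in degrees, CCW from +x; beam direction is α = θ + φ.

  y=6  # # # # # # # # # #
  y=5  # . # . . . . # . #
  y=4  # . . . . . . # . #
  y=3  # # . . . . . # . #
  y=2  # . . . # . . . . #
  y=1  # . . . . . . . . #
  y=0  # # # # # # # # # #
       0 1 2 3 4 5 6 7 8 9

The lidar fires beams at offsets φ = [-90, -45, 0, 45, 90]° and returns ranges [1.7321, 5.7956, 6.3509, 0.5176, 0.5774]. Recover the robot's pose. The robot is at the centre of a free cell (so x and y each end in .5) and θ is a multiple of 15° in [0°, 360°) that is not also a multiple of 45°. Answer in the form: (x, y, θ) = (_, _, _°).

(x, y, θ) = (1.5, 2.5, 30°)

Enumerate (i+0.5, j+0.5, θ) over the 34 free cells and 16 admissible headings. For each, cast all 5 beams and compare to the given ranges.
  (2.5, 4.5, 15°): beam 1 = 3.6235 ≠ 1.7321 ✗
  (8.5, 5.5, 120°): beam 1 = 0.5774 ≠ 1.7321 ✗
  (5.5, 4.5, 105°): beam 1 = 1.5529 ≠ 1.7321 ✗
  …
  (1.5, 2.5, 30°): r_1=1.7321, r_2=5.7956, r_3=6.3509, r_4=0.5176, r_5=0.5774 — all match ✓
No second candidate reproduces the full scan.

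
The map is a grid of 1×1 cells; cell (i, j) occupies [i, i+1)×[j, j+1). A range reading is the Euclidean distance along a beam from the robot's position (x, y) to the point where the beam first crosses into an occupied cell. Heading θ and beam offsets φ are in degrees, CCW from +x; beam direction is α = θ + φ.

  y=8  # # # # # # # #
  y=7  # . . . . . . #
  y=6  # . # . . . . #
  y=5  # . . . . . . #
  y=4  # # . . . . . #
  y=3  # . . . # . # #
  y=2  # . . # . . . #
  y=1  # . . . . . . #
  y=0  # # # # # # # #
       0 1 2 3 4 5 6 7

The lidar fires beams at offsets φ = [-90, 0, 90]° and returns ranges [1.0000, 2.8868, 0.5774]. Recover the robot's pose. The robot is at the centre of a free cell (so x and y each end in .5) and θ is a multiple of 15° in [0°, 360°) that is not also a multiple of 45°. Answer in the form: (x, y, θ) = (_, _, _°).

(x, y, θ) = (6.5, 1.5, 150°)

The pose lattice has 37·16 = 592 candidates. Test each by forward raycasting.
  (5.5, 2.5, 345°): beam 1 = 1.5529 ≠ 1.0000 ✗
  (4.5, 2.5, 255°): beam 1 = 0.5176 ≠ 1.0000 ✗
  (3.5, 7.5, 105°): beam 1 = 1.9319 ≠ 1.0000 ✗
  (1.5, 3.5, 30°): beam 1 = 2.8868 ≠ 1.0000 ✗
  …
  (6.5, 1.5, 150°): r_1=1.0000, r_2=2.8868, r_3=0.5774 — all match ✓
Unique over the lattice → pose = (6.5, 1.5, 150°).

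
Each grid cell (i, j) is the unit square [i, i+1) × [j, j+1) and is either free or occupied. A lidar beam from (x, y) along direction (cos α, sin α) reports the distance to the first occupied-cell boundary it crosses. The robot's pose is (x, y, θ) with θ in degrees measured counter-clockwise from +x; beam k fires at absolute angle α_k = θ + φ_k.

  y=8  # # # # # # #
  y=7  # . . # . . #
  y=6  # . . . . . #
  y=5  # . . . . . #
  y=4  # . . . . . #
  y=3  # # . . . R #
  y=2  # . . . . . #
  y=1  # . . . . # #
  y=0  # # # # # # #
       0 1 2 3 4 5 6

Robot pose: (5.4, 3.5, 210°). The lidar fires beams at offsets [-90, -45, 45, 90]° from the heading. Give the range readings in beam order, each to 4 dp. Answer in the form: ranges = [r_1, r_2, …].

beam 1: φ=-90°, α=120°
  dir = (cos 120°, sin 120°) = (-0.5000, 0.8660); from cell (5,3)
  next x-line at t=0.8000, next y-line at t=0.5774; Δt_x=2.0000, Δt_y=1.1547
    y: enter (5,4) at t=0.5774
    x: enter (4,4) at t=0.8000
    y: enter (4,5) at t=1.7321
    x: enter (3,5) at t=2.8000
    y: enter (3,6) at t=2.8868
    y: enter (3,7) at t=4.0415 ← occupied
  → r_1 = 4.0415
beam 2: φ=-45°, α=165°
  dir = (cos 165°, sin 165°) = (-0.9659, 0.2588); from cell (5,3)
  next x-line at t=0.4141, next y-line at t=1.9319; Δt_x=1.0353, Δt_y=3.8637
    x: enter (4,3) at t=0.4141
    x: enter (3,3) at t=1.4494
    y: enter (3,4) at t=1.9319
    x: enter (2,4) at t=2.4847
    x: enter (1,4) at t=3.5199
    x: enter (0,4) at t=4.5552 ← occupied
  → r_2 = 4.5552
beam 3: φ=45°, α=255°
  dir = (cos 255°, sin 255°) = (-0.2588, -0.9659); from cell (5,3)
  next x-line at t=1.5455, next y-line at t=0.5176; Δt_x=3.8637, Δt_y=1.0353
    y: enter (5,2) at t=0.5176
    x: enter (4,2) at t=1.5455
    y: enter (4,1) at t=1.5529
    y: enter (4,0) at t=2.5882 ← occupied
  → r_3 = 2.5882
beam 4: φ=90°, α=300°
  dir = (cos 300°, sin 300°) = (0.5000, -0.8660); from cell (5,3)
  next x-line at t=1.2000, next y-line at t=0.5774; Δt_x=2.0000, Δt_y=1.1547
    y: enter (5,2) at t=0.5774
    x: enter (6,2) at t=1.2000 ← occupied
  → r_4 = 1.2000

ranges = [4.0415, 4.5552, 2.5882, 1.2000]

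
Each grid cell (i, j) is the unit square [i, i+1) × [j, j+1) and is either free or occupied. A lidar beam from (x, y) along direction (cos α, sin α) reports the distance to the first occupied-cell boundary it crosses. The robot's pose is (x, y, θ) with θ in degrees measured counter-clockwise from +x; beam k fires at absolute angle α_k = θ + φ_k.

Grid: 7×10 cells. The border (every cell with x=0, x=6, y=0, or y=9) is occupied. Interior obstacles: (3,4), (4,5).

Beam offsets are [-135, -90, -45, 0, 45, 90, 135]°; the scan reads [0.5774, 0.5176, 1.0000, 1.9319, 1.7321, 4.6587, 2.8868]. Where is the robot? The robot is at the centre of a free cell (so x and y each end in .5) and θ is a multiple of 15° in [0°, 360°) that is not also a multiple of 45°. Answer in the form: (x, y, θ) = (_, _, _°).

The pose lattice has 38·16 = 608 candidates. Test each by forward raycasting.
  (3.5, 2.5, 300°): beam 1 = 2.5882 ≠ 0.5774 ✗
  (5.5, 8.5, 75°): beam 1 = 1.0000 ≠ 0.5774 ✗
  (4.5, 7.5, 60°): beam 1 = 1.5529 ≠ 0.5774 ✗
  …
  (5.5, 3.5, 105°): r_1=0.5774, r_2=0.5176, r_3=1.0000, r_4=1.9319, r_5=1.7321, r_6=4.6587, r_7=2.8868 — all match ✓
Unique over the lattice → pose = (5.5, 3.5, 105°).

(x, y, θ) = (5.5, 3.5, 105°)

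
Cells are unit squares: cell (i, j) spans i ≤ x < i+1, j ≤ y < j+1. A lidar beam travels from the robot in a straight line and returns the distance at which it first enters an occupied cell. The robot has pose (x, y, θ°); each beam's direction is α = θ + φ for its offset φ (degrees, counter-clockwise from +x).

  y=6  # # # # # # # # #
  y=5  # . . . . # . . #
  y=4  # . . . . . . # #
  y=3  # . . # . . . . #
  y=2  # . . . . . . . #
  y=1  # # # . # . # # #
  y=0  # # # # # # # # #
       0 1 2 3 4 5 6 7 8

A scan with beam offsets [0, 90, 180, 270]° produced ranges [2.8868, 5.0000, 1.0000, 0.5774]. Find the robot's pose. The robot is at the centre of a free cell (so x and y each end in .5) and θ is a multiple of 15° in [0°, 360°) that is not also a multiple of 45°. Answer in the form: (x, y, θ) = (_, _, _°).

(x, y, θ) = (3.5, 5.5, 210°)

Enumerate (i+0.5, j+0.5, θ) over the 27 free cells and 16 admissible headings. For each, cast all 4 beams and compare to the given ranges.
  (7.5, 5.5, 195°): beam 1 = 1.5529 ≠ 2.8868 ✗
  (3.5, 2.5, 255°): beam 1 = 1.5529 ≠ 2.8868 ✗
  (2.5, 5.5, 150°): beam 1 = 1.0000 ≠ 2.8868 ✗
  (6.5, 2.5, 120°): beam 2 = 1.7321 ≠ 5.0000 ✗
  …
  (3.5, 5.5, 210°): r_1=2.8868, r_2=5.0000, r_3=1.0000, r_4=0.5774 — all match ✓
Only this pose fits every beam.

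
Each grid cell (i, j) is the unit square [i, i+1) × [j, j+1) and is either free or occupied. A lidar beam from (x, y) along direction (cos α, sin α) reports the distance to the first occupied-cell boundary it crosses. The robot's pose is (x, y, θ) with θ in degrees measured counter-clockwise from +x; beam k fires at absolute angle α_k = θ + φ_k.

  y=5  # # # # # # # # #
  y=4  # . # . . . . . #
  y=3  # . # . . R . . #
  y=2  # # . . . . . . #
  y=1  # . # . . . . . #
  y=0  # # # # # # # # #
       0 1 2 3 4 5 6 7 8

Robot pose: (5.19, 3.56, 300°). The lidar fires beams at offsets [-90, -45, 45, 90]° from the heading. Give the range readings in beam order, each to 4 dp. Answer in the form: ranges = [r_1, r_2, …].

beam 1: φ=-90°, α=210°
  dir = (cos 210°, sin 210°) = (-0.8660, -0.5000); from cell (5,3)
  next x-line at t=0.2194, next y-line at t=1.1200; Δt_x=1.1547, Δt_y=2.0000
    x: enter (4,3) at t=0.2194
    y: enter (4,2) at t=1.1200
    x: enter (3,2) at t=1.3741
    x: enter (2,2) at t=2.5288
    y: enter (2,1) at t=3.1200 ← occupied
  → r_1 = 3.1200
beam 2: φ=-45°, α=255°
  dir = (cos 255°, sin 255°) = (-0.2588, -0.9659); from cell (5,3)
  next x-line at t=0.7341, next y-line at t=0.5798; Δt_x=3.8637, Δt_y=1.0353
    y: enter (5,2) at t=0.5798
    x: enter (4,2) at t=0.7341
    y: enter (4,1) at t=1.6150
    y: enter (4,0) at t=2.6503 ← occupied
  → r_2 = 2.6503
beam 3: φ=45°, α=345°
  dir = (cos 345°, sin 345°) = (0.9659, -0.2588); from cell (5,3)
  next x-line at t=0.8386, next y-line at t=2.1637; Δt_x=1.0353, Δt_y=3.8637
    x: enter (6,3) at t=0.8386
    x: enter (7,3) at t=1.8738
    y: enter (7,2) at t=2.1637
    x: enter (8,2) at t=2.9091 ← occupied
  → r_3 = 2.9091
beam 4: φ=90°, α=30°
  dir = (cos 30°, sin 30°) = (0.8660, 0.5000); from cell (5,3)
  next x-line at t=0.9353, next y-line at t=0.8800; Δt_x=1.1547, Δt_y=2.0000
    y: enter (5,4) at t=0.8800
    x: enter (6,4) at t=0.9353
    x: enter (7,4) at t=2.0900
    y: enter (7,5) at t=2.8800 ← occupied
  → r_4 = 2.8800

ranges = [3.1200, 2.6503, 2.9091, 2.8800]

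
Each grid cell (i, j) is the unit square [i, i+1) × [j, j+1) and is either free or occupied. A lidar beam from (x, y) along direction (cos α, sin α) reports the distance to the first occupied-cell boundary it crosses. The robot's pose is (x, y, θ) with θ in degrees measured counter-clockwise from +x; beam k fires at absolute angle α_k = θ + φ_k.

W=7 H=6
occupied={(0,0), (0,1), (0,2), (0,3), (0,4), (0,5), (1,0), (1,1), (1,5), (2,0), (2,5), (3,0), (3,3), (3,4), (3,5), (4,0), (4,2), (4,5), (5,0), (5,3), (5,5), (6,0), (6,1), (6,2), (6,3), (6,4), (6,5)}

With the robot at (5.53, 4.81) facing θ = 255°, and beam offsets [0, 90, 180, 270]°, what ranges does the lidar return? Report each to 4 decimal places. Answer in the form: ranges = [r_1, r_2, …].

beam 1: φ=0°, α=255°
  dir = (cos 255°, sin 255°) = (-0.2588, -0.9659); from cell (5,4)
  next x-line at t=2.0478, next y-line at t=0.8386; Δt_x=3.8637, Δt_y=1.0353
    y: enter (5,3) at t=0.8386 ← occupied
  → r_1 = 0.8386
beam 2: φ=90°, α=345°
  dir = (cos 345°, sin 345°) = (0.9659, -0.2588); from cell (5,4)
  next x-line at t=0.4866, next y-line at t=3.1296; Δt_x=1.0353, Δt_y=3.8637
    x: enter (6,4) at t=0.4866 ← occupied
  → r_2 = 0.4866
beam 3: φ=180°, α=75°
  dir = (cos 75°, sin 75°) = (0.2588, 0.9659); from cell (5,4)
  next x-line at t=1.8159, next y-line at t=0.1967; Δt_x=3.8637, Δt_y=1.0353
    y: enter (5,5) at t=0.1967 ← occupied
  → r_3 = 0.1967
beam 4: φ=270°, α=165°
  dir = (cos 165°, sin 165°) = (-0.9659, 0.2588); from cell (5,4)
  next x-line at t=0.5487, next y-line at t=0.7341; Δt_x=1.0353, Δt_y=3.8637
    x: enter (4,4) at t=0.5487
    y: enter (4,5) at t=0.7341 ← occupied
  → r_4 = 0.7341

ranges = [0.8386, 0.4866, 0.1967, 0.7341]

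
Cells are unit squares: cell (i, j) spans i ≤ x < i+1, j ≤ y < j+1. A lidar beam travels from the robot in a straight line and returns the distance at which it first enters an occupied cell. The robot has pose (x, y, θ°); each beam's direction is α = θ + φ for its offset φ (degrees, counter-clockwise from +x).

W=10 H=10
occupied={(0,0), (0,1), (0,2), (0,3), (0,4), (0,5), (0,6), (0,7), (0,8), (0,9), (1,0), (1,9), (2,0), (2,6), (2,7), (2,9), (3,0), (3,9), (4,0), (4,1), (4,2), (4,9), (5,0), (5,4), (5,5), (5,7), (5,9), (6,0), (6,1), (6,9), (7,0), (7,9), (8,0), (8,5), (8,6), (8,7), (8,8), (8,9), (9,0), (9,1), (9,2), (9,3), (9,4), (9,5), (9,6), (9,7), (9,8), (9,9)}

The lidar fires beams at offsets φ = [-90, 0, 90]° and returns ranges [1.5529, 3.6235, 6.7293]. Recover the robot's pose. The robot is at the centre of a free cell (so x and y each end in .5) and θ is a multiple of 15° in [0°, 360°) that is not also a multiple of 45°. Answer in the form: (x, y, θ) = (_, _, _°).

Candidates: 52 free-cell centres × 16 headings = 832 poses. Raycast each; keep the one whose scan matches to 4 dp.
  (5.5, 8.5, 330°): beam 1 = 0.5774 ≠ 1.5529 ✗
  (3.5, 6.5, 75°): beam 1 = 1.9319 ≠ 1.5529 ✗
  (4.5, 5.5, 165°): beam 1 = 1.9319 ≠ 1.5529 ✗
  (6.5, 3.5, 285°): beam 1 = 1.9319 ≠ 1.5529 ✗
  …
  (2.5, 4.5, 255°): r_1=1.5529, r_2=3.6235, r_3=6.7293 — all match ✓
Unique over the lattice → pose = (2.5, 4.5, 255°).

(x, y, θ) = (2.5, 4.5, 255°)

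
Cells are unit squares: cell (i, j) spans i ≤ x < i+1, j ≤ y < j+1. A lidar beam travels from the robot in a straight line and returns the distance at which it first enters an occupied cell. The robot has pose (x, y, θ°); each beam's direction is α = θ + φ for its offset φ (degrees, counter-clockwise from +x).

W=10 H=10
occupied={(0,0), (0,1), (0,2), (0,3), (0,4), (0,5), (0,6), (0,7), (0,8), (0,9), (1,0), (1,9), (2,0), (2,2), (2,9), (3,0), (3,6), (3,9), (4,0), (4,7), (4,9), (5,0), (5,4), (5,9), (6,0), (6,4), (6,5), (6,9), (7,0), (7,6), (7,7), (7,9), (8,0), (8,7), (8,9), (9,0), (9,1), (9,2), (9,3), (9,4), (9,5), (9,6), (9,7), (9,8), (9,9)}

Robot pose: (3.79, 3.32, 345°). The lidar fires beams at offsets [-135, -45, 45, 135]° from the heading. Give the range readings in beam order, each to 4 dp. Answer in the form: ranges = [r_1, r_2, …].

ranges = [0.9122, 2.6789, 1.3972, 5.5800]

beam 1: φ=-135°, α=210°
  dir = (cos 210°, sin 210°) = (-0.8660, -0.5000); from cell (3,3)
  next x-line at t=0.9122, next y-line at t=0.6400; Δt_x=1.1547, Δt_y=2.0000
    y: enter (3,2) at t=0.6400
    x: enter (2,2) at t=0.9122 ← occupied
  → r_1 = 0.9122
beam 2: φ=-45°, α=300°
  dir = (cos 300°, sin 300°) = (0.5000, -0.8660); from cell (3,3)
  next x-line at t=0.4200, next y-line at t=0.3695; Δt_x=2.0000, Δt_y=1.1547
    y: enter (3,2) at t=0.3695
    x: enter (4,2) at t=0.4200
    y: enter (4,1) at t=1.5242
    x: enter (5,1) at t=2.4200
    y: enter (5,0) at t=2.6789 ← occupied
  → r_2 = 2.6789
beam 3: φ=45°, α=30°
  dir = (cos 30°, sin 30°) = (0.8660, 0.5000); from cell (3,3)
  next x-line at t=0.2425, next y-line at t=1.3600; Δt_x=1.1547, Δt_y=2.0000
    x: enter (4,3) at t=0.2425
    y: enter (4,4) at t=1.3600
    x: enter (5,4) at t=1.3972 ← occupied
  → r_3 = 1.3972
beam 4: φ=135°, α=120°
  dir = (cos 120°, sin 120°) = (-0.5000, 0.8660); from cell (3,3)
  next x-line at t=1.5800, next y-line at t=0.7852; Δt_x=2.0000, Δt_y=1.1547
    y: enter (3,4) at t=0.7852
    x: enter (2,4) at t=1.5800
    y: enter (2,5) at t=1.9399
    y: enter (2,6) at t=3.0946
    x: enter (1,6) at t=3.5800
    y: enter (1,7) at t=4.2493
    y: enter (1,8) at t=5.4040
    x: enter (0,8) at t=5.5800 ← occupied
  → r_4 = 5.5800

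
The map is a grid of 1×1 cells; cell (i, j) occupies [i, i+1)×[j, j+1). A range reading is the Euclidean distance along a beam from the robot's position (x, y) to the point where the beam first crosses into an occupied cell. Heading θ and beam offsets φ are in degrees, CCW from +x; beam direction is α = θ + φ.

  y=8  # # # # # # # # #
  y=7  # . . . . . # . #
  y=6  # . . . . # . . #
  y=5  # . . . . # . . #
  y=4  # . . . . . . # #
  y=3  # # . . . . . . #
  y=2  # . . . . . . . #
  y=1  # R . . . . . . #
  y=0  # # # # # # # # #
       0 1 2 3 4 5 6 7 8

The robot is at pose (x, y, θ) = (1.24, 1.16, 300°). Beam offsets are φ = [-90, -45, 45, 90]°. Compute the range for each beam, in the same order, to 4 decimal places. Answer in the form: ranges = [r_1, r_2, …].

ranges = [0.2771, 0.1656, 0.6182, 6.6511]

beam 1: φ=-90°, α=210°
  cosα=-0.8660 sinα=-0.5000 | (1,1) | tMaxX 0.2771 tMaxY 0.3200 | tΔX 1.1547 tΔY 2.0000
    t=0.2771 [x] (0,1) — stop
  → r_1 = 0.2771
beam 2: φ=-45°, α=255°
  cosα=-0.2588 sinα=-0.9659 | (1,1) | tMaxX 0.9273 tMaxY 0.1656 | tΔX 3.8637 tΔY 1.0353
    t=0.1656 [y] (1,0) — stop
  → r_2 = 0.1656
beam 3: φ=45°, α=345°
  cosα=0.9659 sinα=-0.2588 | (1,1) | tMaxX 0.7868 tMaxY 0.6182 | tΔX 1.0353 tΔY 3.8637
    t=0.6182 [y] (1,0) — stop
  → r_3 = 0.6182
beam 4: φ=90°, α=30°
  cosα=0.8660 sinα=0.5000 | (1,1) | tMaxX 0.8776 tMaxY 1.6800 | tΔX 1.1547 tΔY 2.0000
    t=0.8776 [x] (2,1)
    t=1.6800 [y] (2,2)
    t=2.0323 [x] (3,2)
    t=3.1870 [x] (4,2)
    t=3.6800 [y] (4,3)
    t=4.3417 [x] (5,3)
    t=5.4964 [x] (6,3)
    t=5.6800 [y] (6,4)
    t=6.6511 [x] (7,4) — stop
  → r_4 = 6.6511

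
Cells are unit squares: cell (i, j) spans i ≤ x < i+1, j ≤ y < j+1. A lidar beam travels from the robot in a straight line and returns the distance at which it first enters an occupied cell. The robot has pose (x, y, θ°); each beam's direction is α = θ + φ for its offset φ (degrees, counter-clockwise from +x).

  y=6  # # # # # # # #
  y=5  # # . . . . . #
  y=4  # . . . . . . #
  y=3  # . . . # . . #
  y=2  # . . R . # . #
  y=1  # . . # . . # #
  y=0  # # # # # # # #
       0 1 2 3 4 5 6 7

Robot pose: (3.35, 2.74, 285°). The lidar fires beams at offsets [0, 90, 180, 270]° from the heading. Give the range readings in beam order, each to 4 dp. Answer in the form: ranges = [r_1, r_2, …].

beam 1: φ=0°, α=285°
  cosα=0.2588 sinα=-0.9659 | (3,2) | tMaxX 2.5114 tMaxY 0.7661 | tΔX 3.8637 tΔY 1.0353
    t=0.7661 [y] (3,1) — stop
  → r_1 = 0.7661
beam 2: φ=90°, α=15°
  cosα=0.9659 sinα=0.2588 | (3,2) | tMaxX 0.6729 tMaxY 1.0046 | tΔX 1.0353 tΔY 3.8637
    t=0.6729 [x] (4,2)
    t=1.0046 [y] (4,3) — stop
  → r_2 = 1.0046
beam 3: φ=180°, α=105°
  cosα=-0.2588 sinα=0.9659 | (3,2) | tMaxX 1.3523 tMaxY 0.2692 | tΔX 3.8637 tΔY 1.0353
    t=0.2692 [y] (3,3)
    t=1.3044 [y] (3,4)
    t=1.3523 [x] (2,4)
    t=2.3397 [y] (2,5)
    t=3.3750 [y] (2,6) — stop
  → r_3 = 3.3750
beam 4: φ=270°, α=195°
  cosα=-0.9659 sinα=-0.2588 | (3,2) | tMaxX 0.3623 tMaxY 2.8591 | tΔX 1.0353 tΔY 3.8637
    t=0.3623 [x] (2,2)
    t=1.3976 [x] (1,2)
    t=2.4329 [x] (0,2) — stop
  → r_4 = 2.4329

ranges = [0.7661, 1.0046, 3.3750, 2.4329]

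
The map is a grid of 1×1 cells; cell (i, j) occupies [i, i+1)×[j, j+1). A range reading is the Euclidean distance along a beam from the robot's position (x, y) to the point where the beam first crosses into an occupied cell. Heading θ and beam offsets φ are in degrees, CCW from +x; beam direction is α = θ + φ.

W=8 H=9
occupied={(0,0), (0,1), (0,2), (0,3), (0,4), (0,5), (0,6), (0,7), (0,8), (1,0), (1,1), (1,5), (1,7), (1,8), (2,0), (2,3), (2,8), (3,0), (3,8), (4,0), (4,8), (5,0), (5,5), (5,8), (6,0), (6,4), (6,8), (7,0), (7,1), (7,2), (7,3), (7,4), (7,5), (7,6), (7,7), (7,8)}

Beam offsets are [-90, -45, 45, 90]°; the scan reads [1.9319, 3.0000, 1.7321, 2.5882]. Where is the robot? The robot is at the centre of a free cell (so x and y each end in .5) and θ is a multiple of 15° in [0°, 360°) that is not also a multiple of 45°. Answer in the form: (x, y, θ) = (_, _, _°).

(x, y, θ) = (4.5, 7.5, 255°)

The pose lattice has 36·16 = 576 candidates. Test each by forward raycasting.
  (1.5, 4.5, 60°): beam 1 = 1.0000 ≠ 1.9319 ✗
  (5.5, 1.5, 195°): beam 1 = 6.7293 ≠ 1.9319 ✗
  (3.5, 7.5, 345°): beam 1 = 3.6235 ≠ 1.9319 ✗
  (2.5, 1.5, 330°): beam 1 = 0.5774 ≠ 1.9319 ✗
  …
  (4.5, 7.5, 255°): r_1=1.9319, r_2=3.0000, r_3=1.7321, r_4=2.5882 — all match ✓
No second candidate reproduces the full scan.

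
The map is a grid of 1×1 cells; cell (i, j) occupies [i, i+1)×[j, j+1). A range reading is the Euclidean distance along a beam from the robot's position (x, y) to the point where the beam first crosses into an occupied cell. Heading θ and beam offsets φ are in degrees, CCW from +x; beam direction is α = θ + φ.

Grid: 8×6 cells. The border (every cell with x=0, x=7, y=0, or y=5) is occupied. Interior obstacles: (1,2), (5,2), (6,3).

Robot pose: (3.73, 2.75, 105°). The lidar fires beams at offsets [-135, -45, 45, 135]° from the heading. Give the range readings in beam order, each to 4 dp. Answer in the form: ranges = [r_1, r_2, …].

beam 1: φ=-135°, α=330°
  dir = (cos 330°, sin 330°) = (0.8660, -0.5000); from cell (3,2)
  next x-line at t=0.3118, next y-line at t=1.5000; Δt_x=1.1547, Δt_y=2.0000
    x: enter (4,2) at t=0.3118
    x: enter (5,2) at t=1.4665 ← occupied
  → r_1 = 1.4665
beam 2: φ=-45°, α=60°
  dir = (cos 60°, sin 60°) = (0.5000, 0.8660); from cell (3,2)
  next x-line at t=0.5400, next y-line at t=0.2887; Δt_x=2.0000, Δt_y=1.1547
    y: enter (3,3) at t=0.2887
    x: enter (4,3) at t=0.5400
    y: enter (4,4) at t=1.4434
    x: enter (5,4) at t=2.5400
    y: enter (5,5) at t=2.5981 ← occupied
  → r_2 = 2.5981
beam 3: φ=45°, α=150°
  dir = (cos 150°, sin 150°) = (-0.8660, 0.5000); from cell (3,2)
  next x-line at t=0.8429, next y-line at t=0.5000; Δt_x=1.1547, Δt_y=2.0000
    y: enter (3,3) at t=0.5000
    x: enter (2,3) at t=0.8429
    x: enter (1,3) at t=1.9976
    y: enter (1,4) at t=2.5000
    x: enter (0,4) at t=3.1523 ← occupied
  → r_3 = 3.1523
beam 4: φ=135°, α=240°
  dir = (cos 240°, sin 240°) = (-0.5000, -0.8660); from cell (3,2)
  next x-line at t=1.4600, next y-line at t=0.8660; Δt_x=2.0000, Δt_y=1.1547
    y: enter (3,1) at t=0.8660
    x: enter (2,1) at t=1.4600
    y: enter (2,0) at t=2.0207 ← occupied
  → r_4 = 2.0207

ranges = [1.4665, 2.5981, 3.1523, 2.0207]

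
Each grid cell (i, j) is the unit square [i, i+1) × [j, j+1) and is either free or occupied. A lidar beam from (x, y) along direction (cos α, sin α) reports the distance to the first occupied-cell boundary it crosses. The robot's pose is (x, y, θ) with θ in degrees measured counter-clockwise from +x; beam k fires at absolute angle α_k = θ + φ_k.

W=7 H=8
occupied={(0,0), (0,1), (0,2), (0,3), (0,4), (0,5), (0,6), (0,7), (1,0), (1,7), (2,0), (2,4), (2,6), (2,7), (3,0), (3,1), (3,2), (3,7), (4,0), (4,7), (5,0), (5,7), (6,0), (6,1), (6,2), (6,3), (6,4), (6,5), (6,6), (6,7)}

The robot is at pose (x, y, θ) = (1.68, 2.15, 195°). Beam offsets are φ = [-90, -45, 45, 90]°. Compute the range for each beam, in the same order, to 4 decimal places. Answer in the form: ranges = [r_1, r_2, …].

beam 1: φ=-90°, α=105°
  d=(-0.2588,0.9659)  start (1,2)  tX=2.6273 tY=0.8800  stride 1/|dx|=3.8637 1/|dy|=1.0353
    cross y-line → (1,3), t=0.8800
    cross y-line → (1,4), t=1.9153
    cross x-line → (0,4), t=2.6273 (wall)
  → r_1 = 2.6273
beam 2: φ=-45°, α=150°
  d=(-0.8660,0.5000)  start (1,2)  tX=0.7852 tY=1.7000  stride 1/|dx|=1.1547 1/|dy|=2.0000
    cross x-line → (0,2), t=0.7852 (wall)
  → r_2 = 0.7852
beam 3: φ=45°, α=240°
  d=(-0.5000,-0.8660)  start (1,2)  tX=1.3600 tY=0.1732  stride 1/|dx|=2.0000 1/|dy|=1.1547
    cross y-line → (1,1), t=0.1732
    cross y-line → (1,0), t=1.3279 (wall)
  → r_3 = 1.3279
beam 4: φ=90°, α=285°
  d=(0.2588,-0.9659)  start (1,2)  tX=1.2364 tY=0.1553  stride 1/|dx|=3.8637 1/|dy|=1.0353
    cross y-line → (1,1), t=0.1553
    cross y-line → (1,0), t=1.1906 (wall)
  → r_4 = 1.1906

ranges = [2.6273, 0.7852, 1.3279, 1.1906]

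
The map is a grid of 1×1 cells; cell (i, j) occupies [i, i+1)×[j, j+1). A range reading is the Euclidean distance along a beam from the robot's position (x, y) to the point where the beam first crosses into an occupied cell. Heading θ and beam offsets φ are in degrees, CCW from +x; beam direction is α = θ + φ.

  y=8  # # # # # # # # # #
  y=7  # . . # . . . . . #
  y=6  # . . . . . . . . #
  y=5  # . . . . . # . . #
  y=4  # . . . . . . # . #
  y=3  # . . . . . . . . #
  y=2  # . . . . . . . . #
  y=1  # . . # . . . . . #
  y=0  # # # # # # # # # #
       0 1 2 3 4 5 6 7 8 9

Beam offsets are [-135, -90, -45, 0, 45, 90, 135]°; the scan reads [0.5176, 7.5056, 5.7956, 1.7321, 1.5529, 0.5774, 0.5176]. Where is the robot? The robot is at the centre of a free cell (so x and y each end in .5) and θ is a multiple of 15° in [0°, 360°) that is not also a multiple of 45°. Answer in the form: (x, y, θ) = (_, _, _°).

(x, y, θ) = (2.5, 1.5, 150°)

Enumerate (i+0.5, j+0.5, θ) over the 52 free cells and 16 admissible headings. For each, cast all 7 beams and compare to the given ranges.
  (1.5, 2.5, 120°): beam 1 = 1.9319 ≠ 0.5176 ✗
  (3.5, 2.5, 255°): beam 1 = 5.0000 ≠ 0.5176 ✗
  (7.5, 3.5, 255°): beam 1 = 0.5774 ≠ 0.5176 ✗
  (7.5, 5.5, 195°): beam 1 = 2.8868 ≠ 0.5176 ✗
  …
  (2.5, 1.5, 150°): r_1=0.5176, r_2=7.5056, r_3=5.7956, r_4=1.7321, r_5=1.5529, r_6=0.5774, r_7=0.5176 — all match ✓
Unique over the lattice → pose = (2.5, 1.5, 150°).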